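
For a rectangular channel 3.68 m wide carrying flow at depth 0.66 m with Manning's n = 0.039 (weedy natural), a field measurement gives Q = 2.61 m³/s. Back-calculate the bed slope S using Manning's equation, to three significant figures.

0.00460

A = b·y = 3.68 × 0.66 = 2.429 m²
P = b + 2y = 3.68 + 2×0.66 = 5.000 m
R = A/P = 2.429/5.000 = 0.4858 m
S = (Q·n / (1·A·R^(2/3)))² = (2.61×0.039 / (1×2.429×0.6179))² = 0.004600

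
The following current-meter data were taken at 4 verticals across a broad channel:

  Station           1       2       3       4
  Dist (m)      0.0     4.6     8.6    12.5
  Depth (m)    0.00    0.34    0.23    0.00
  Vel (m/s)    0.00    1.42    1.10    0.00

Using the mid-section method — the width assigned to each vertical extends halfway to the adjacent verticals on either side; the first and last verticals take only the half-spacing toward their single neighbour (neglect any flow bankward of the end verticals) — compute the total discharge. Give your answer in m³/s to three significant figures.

w_2 = (8.6 − 0.0)/2 = 4.3 m; q_2 = 1.42 × 0.34 × 4.3 = 2.076 m³/s
w_3 = (12.5 − 4.6)/2 = 3.95 m; q_3 = 1.10 × 0.23 × 3.95 = 0.9994 m³/s
Stations 1, 4 contribute zero (depth or velocity is 0).
Q = Σ qᵢ = 3.075 m³/s

3.08 m³/s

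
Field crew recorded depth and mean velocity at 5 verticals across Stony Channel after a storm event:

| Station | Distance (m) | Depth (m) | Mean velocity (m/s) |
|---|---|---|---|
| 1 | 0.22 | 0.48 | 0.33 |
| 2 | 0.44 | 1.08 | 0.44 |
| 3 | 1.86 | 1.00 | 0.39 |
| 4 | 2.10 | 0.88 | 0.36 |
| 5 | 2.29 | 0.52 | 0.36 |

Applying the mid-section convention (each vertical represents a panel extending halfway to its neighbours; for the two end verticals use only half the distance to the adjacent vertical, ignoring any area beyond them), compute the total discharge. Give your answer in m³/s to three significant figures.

0.817 m³/s

w_1 = (0.44 − 0.22)/2 = 0.11 m; q_1 = 0.33 × 0.48 × 0.11 = 0.01742 m³/s
w_2 = (1.86 − 0.22)/2 = 0.82 m; q_2 = 0.44 × 1.08 × 0.82 = 0.3897 m³/s
w_3 = (2.10 − 0.44)/2 = 0.83 m; q_3 = 0.39 × 1.00 × 0.83 = 0.3237 m³/s
w_4 = (2.29 − 1.86)/2 = 0.215 m; q_4 = 0.36 × 0.88 × 0.215 = 0.06811 m³/s
w_5 = (2.29 − 2.10)/2 = 0.095 m; q_5 = 0.36 × 0.52 × 0.095 = 0.01778 m³/s
Q = Σ qᵢ = 0.8167 m³/s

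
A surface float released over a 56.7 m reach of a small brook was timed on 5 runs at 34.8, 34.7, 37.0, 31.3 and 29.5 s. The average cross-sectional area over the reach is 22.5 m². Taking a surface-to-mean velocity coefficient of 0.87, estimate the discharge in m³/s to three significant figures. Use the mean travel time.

t̄ = (34.8 + 34.7 + 37.0 + 31.3 + 29.5) / 5 = 33.46 s
v_surface = L / t̄ = 56.7 / 33.46 = 1.695 m/s
v_mean = 0.87 × 1.695 = 1.474 m/s
Q = A × v_mean = 22.5 × 1.474 = 33.17 m³/s

33.2 m³/s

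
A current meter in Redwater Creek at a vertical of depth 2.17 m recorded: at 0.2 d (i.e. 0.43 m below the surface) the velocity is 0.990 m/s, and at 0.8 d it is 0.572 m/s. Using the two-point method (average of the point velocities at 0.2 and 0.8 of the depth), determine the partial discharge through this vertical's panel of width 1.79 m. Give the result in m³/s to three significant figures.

3.03 m³/s

v̄ = (0.990 + 0.572) / 2 = 0.7810 m/s
q = v̄ × d × w = 0.7810 × 2.17 × 1.79 = 3.034 m³/s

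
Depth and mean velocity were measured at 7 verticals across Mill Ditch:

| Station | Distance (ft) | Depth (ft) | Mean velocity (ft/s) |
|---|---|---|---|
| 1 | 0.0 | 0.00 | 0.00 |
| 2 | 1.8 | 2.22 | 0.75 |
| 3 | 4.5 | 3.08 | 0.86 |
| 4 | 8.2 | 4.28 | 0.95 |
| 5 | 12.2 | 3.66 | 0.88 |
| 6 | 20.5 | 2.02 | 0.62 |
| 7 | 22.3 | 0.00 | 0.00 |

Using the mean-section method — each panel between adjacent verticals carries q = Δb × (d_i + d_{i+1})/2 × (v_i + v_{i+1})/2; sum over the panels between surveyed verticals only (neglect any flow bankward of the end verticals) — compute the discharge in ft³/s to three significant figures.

Panel 1-2: Δb = 1.8 ft, d̄ = (0.00+2.22)/2 = 1.11, v̄ = (0.00+0.75)/2 = 0.375 → q = 1.8×1.11×0.375 = 0.7493 ft³/s
Panel 2-3: Δb = 2.7 ft, d̄ = (2.22+3.08)/2 = 2.65, v̄ = (0.75+0.86)/2 = 0.805 → q = 2.7×2.65×0.805 = 5.760 ft³/s
Panel 3-4: Δb = 3.7 ft, d̄ = (3.08+4.28)/2 = 3.68, v̄ = (0.86+0.95)/2 = 0.905 → q = 3.7×3.68×0.905 = 12.32 ft³/s
Panel 4-5: Δb = 4 ft, d̄ = (4.28+3.66)/2 = 3.97, v̄ = (0.95+0.88)/2 = 0.915 → q = 4×3.97×0.915 = 14.53 ft³/s
Panel 5-6: Δb = 8.3 ft, d̄ = (3.66+2.02)/2 = 2.84, v̄ = (0.88+0.62)/2 = 0.75 → q = 8.3×2.84×0.75 = 17.68 ft³/s
Panel 6-7: Δb = 1.8 ft, d̄ = (2.02+0.00)/2 = 1.01, v̄ = (0.62+0.00)/2 = 0.31 → q = 1.8×1.01×0.31 = 0.5636 ft³/s
Q = Σ q = 51.60 ft³/s

51.6 ft³/s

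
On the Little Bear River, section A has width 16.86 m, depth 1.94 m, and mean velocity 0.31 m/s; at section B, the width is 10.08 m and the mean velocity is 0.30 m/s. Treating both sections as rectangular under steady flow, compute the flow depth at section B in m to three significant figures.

3.35 m

Q = A₁V₁ = (16.86×1.94) × 0.31 = 10.14 m³/s
d₂ = Q/(b₂ V₂) = 10.14/(10.08×0.30) = 3.353 m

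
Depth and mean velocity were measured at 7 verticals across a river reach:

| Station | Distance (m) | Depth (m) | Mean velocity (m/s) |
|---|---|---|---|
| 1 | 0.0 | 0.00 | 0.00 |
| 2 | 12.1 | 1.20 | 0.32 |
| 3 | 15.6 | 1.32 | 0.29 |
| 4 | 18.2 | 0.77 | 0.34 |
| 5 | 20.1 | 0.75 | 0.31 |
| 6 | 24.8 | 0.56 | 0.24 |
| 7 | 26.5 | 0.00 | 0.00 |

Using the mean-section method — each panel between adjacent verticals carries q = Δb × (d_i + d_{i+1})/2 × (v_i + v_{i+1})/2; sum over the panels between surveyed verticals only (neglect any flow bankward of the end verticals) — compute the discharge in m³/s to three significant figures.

4.74 m³/s

Panel 1-2: Δb = 12.1 m, d̄ = (0.00+1.20)/2 = 0.6, v̄ = (0.00+0.32)/2 = 0.16 → q = 12.1×0.6×0.16 = 1.162 m³/s
Panel 2-3: Δb = 3.5 m, d̄ = (1.20+1.32)/2 = 1.26, v̄ = (0.32+0.29)/2 = 0.305 → q = 3.5×1.26×0.305 = 1.345 m³/s
Panel 3-4: Δb = 2.6 m, d̄ = (1.32+0.77)/2 = 1.045, v̄ = (0.29+0.34)/2 = 0.315 → q = 2.6×1.045×0.315 = 0.8559 m³/s
Panel 4-5: Δb = 1.9 m, d̄ = (0.77+0.75)/2 = 0.76, v̄ = (0.34+0.31)/2 = 0.325 → q = 1.9×0.76×0.325 = 0.4693 m³/s
Panel 5-6: Δb = 4.7 m, d̄ = (0.75+0.56)/2 = 0.655, v̄ = (0.31+0.24)/2 = 0.275 → q = 4.7×0.655×0.275 = 0.8466 m³/s
Panel 6-7: Δb = 1.7 m, d̄ = (0.56+0.00)/2 = 0.28, v̄ = (0.24+0.00)/2 = 0.12 → q = 1.7×0.28×0.12 = 0.05712 m³/s
Q = Σ q = 4.736 m³/s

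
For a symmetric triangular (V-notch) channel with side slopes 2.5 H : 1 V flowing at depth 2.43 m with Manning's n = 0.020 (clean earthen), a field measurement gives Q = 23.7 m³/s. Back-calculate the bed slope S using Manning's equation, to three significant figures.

0.000878

A = z·y² = 2.5×2.43² = 14.76 m²
P = 2y√(1+z²) = 2×2.43×√(1+2.5²) = 13.09 m
R = A/P = 14.76/13.09 = 1.128 m
S = (Q·n / (1·A·R^(2/3)))² = (23.7×0.020 / (1×14.76×1.084))² = 0.0008779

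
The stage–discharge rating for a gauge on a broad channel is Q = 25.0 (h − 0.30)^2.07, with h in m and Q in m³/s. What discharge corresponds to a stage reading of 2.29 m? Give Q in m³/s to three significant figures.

104 m³/s

Q = 25.0 × (2.29 − 0.30)^2.07 = 25.0 × 1.99^2.07 = 103.9 m³/s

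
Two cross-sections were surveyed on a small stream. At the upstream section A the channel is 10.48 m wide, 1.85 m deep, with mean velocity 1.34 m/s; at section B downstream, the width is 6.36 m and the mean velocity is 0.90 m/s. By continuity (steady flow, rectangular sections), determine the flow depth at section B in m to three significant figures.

Q = A₁V₁ = (10.48×1.85) × 1.34 = 25.98 m³/s
d₂ = Q/(b₂ V₂) = 25.98/(6.36×0.90) = 4.539 m

4.54 m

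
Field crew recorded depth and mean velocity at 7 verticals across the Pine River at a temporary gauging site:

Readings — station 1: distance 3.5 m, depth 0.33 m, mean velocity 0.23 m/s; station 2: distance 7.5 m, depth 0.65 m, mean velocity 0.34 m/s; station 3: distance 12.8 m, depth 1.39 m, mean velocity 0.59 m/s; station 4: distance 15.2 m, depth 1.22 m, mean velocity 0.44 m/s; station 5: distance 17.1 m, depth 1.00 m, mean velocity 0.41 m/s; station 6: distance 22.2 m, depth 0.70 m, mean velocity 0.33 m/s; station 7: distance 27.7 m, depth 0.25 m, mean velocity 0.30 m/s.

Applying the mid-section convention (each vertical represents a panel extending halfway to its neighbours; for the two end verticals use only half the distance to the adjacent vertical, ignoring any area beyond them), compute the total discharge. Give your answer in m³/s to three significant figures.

8.36 m³/s

w_1 = (7.5 − 3.5)/2 = 2 m; q_1 = 0.23 × 0.33 × 2 = 0.1518 m³/s
w_2 = (12.8 − 3.5)/2 = 4.65 m; q_2 = 0.34 × 0.65 × 4.65 = 1.028 m³/s
w_3 = (15.2 − 7.5)/2 = 3.85 m; q_3 = 0.59 × 1.39 × 3.85 = 3.157 m³/s
w_4 = (17.1 − 12.8)/2 = 2.15 m; q_4 = 0.44 × 1.22 × 2.15 = 1.154 m³/s
w_5 = (22.2 − 15.2)/2 = 3.5 m; q_5 = 0.41 × 1.00 × 3.5 = 1.435 m³/s
w_6 = (27.7 − 17.1)/2 = 5.3 m; q_6 = 0.33 × 0.70 × 5.3 = 1.224 m³/s
w_7 = (27.7 − 22.2)/2 = 2.75 m; q_7 = 0.30 × 0.25 × 2.75 = 0.2063 m³/s
Q = Σ qᵢ = 8.357 m³/s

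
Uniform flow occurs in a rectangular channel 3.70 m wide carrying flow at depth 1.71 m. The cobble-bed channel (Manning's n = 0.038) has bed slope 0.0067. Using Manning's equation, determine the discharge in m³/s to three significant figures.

A = b·y = 3.70 × 1.71 = 6.327 m²
P = b + 2y = 3.70 + 2×1.71 = 7.120 m
R = A/P = 6.327/7.120 = 0.8886 m
Q = (1/n)·A·R^(2/3)·S^(1/2) = (1/0.038) × 6.327 × 0.8886^(2/3) × 0.0067^(1/2) = 12.60 m³/s

12.6 m³/s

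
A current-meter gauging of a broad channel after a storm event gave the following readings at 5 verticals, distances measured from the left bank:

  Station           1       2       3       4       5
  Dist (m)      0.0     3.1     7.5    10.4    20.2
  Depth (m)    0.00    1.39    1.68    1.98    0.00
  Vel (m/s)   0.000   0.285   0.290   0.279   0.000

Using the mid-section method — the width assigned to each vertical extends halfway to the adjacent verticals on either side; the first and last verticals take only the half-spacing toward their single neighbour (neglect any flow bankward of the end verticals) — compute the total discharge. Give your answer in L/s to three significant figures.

6770 L/s

w_2 = (7.5 − 0.0)/2 = 3.75 m; q_2 = 0.285 × 1.39 × 3.75 = 1.486 m³/s
w_3 = (10.4 − 3.1)/2 = 3.65 m; q_3 = 0.290 × 1.68 × 3.65 = 1.778 m³/s
w_4 = (20.2 − 7.5)/2 = 6.35 m; q_4 = 0.279 × 1.98 × 6.35 = 3.508 m³/s
Stations 1, 5 contribute zero (depth or velocity is 0).
Q = Σ qᵢ = 6.772 m³/s
= 6.772 × 1000 = 6772 L/s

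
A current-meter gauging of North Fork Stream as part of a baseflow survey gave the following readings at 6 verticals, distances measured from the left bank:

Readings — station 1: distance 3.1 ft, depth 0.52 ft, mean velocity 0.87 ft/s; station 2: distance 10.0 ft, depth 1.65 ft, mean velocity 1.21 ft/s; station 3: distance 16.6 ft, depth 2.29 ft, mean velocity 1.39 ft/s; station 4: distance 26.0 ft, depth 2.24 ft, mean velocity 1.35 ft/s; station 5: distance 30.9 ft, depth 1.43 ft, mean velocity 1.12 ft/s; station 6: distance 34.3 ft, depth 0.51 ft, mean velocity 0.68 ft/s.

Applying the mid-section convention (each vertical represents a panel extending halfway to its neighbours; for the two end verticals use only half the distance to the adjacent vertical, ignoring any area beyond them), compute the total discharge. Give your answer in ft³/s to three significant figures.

w_1 = (10.0 − 3.1)/2 = 3.45 ft; q_1 = 0.87 × 0.52 × 3.45 = 1.561 ft³/s
w_2 = (16.6 − 3.1)/2 = 6.75 ft; q_2 = 1.21 × 1.65 × 6.75 = 13.48 ft³/s
w_3 = (26.0 − 10.0)/2 = 8 ft; q_3 = 1.39 × 2.29 × 8 = 25.46 ft³/s
w_4 = (30.9 − 16.6)/2 = 7.15 ft; q_4 = 1.35 × 2.24 × 7.15 = 21.62 ft³/s
w_5 = (34.3 − 26.0)/2 = 4.15 ft; q_5 = 1.12 × 1.43 × 4.15 = 6.647 ft³/s
w_6 = (34.3 − 30.9)/2 = 1.7 ft; q_6 = 0.68 × 0.51 × 1.7 = 0.5896 ft³/s
Q = Σ qᵢ = 69.36 ft³/s

69.4 ft³/s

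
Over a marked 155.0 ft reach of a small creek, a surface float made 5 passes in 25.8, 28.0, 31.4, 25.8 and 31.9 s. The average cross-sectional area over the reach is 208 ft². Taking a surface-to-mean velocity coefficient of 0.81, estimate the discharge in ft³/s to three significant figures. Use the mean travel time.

914 ft³/s

t̄ = (25.8 + 28.0 + 31.4 + 25.8 + 31.9) / 5 = 28.58 s
v_surface = L / t̄ = 155.0 / 28.58 = 5.423 ft/s
v_mean = 0.81 × 5.423 = 4.393 ft/s
Q = A × v_mean = 208 × 4.393 = 913.7 ft³/s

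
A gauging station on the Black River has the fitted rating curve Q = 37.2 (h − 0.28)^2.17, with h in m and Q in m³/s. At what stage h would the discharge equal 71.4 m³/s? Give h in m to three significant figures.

h − h₀ = (Q/C)^(1/b) = (71.4/37.2)^(1/2.17) = 1.350 m
h = 0.28 + 1.350 = 1.630 m

1.63 m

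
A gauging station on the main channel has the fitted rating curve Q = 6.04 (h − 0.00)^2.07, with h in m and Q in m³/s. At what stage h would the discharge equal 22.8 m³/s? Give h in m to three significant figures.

1.90 m

h − h₀ = (Q/C)^(1/b) = (22.8/6.04)^(1/2.07) = 1.900 m
h = 0.00 + 1.900 = 1.900 m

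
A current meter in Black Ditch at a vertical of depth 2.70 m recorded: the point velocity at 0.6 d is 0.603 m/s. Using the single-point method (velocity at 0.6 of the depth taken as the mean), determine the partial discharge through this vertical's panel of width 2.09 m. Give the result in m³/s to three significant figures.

3.40 m³/s

v̄ = v₀.₆ = 0.603 m/s
q = v̄ × d × w = 0.6030 × 2.70 × 2.09 = 3.403 m³/s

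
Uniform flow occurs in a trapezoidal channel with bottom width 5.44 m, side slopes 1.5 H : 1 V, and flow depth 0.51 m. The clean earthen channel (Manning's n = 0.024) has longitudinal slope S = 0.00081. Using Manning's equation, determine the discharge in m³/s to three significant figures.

2.15 m³/s

A = (b + z·y)·y = (5.44 + 1.5×0.51)×0.51 = 3.165 m²
P = b + 2y√(1+z²) = 5.44 + 2×0.51×√(1+1.5²) = 7.279 m
R = A/P = 3.165/7.279 = 0.4348 m
Q = (1/n)·A·R^(2/3)·S^(1/2) = (1/0.024) × 3.165 × 0.4348^(2/3) × 0.00081^(1/2) = 2.154 m³/s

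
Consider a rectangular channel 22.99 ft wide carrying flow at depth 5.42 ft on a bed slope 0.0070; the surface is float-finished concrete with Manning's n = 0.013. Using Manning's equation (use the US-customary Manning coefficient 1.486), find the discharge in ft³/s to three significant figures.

2840 ft³/s

A = b·y = 22.99 × 5.42 = 124.6 ft²
P = b + 2y = 22.99 + 2×5.42 = 33.83 ft
R = A/P = 124.6/33.83 = 3.683 ft
Q = (1.486/n)·A·R^(2/3)·S^(1/2) = (1.486/0.013) × 124.6 × 3.683^(2/3) × 0.0070^(1/2) = 2842 ft³/s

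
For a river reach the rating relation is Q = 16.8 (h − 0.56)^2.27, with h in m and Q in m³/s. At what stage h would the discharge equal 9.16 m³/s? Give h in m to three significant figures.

1.33 m

h − h₀ = (Q/C)^(1/b) = (9.16/16.8)^(1/2.27) = 0.7655 m
h = 0.56 + 0.7655 = 1.326 m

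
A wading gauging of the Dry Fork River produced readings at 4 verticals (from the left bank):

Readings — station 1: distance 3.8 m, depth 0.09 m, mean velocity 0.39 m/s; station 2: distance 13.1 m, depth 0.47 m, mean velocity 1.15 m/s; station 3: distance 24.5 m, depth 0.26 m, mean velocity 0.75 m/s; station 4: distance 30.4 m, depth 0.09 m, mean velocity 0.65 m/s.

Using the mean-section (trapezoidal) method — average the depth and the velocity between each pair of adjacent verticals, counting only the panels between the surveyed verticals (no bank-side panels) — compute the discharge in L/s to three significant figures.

Panel 1-2: Δb = 9.3 m, d̄ = (0.09+0.47)/2 = 0.28, v̄ = (0.39+1.15)/2 = 0.77 → q = 9.3×0.28×0.77 = 2.005 m³/s
Panel 2-3: Δb = 11.4 m, d̄ = (0.47+0.26)/2 = 0.365, v̄ = (1.15+0.75)/2 = 0.95 → q = 11.4×0.365×0.95 = 3.953 m³/s
Panel 3-4: Δb = 5.9 m, d̄ = (0.26+0.09)/2 = 0.175, v̄ = (0.75+0.65)/2 = 0.7 → q = 5.9×0.175×0.7 = 0.7228 m³/s
Q = Σ q = 6.681 m³/s
= 6.681 × 1000 = 6681 L/s

6680 L/s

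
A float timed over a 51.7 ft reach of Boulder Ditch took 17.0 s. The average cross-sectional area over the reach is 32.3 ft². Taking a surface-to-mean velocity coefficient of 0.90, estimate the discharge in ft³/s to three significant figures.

88.4 ft³/s

v_surface = L / t̄ = 51.7 / 17 = 3.041 ft/s
v_mean = 0.90 × 3.041 = 2.737 ft/s
Q = A × v_mean = 32.3 × 2.737 = 88.41 ft³/s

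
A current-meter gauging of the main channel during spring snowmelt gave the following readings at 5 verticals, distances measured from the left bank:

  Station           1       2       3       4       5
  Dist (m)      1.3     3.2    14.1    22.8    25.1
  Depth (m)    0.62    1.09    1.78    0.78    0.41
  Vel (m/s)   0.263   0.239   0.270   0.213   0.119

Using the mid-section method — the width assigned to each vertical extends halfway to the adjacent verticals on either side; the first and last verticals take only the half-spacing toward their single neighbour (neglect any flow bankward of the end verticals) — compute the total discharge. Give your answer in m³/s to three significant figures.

w_1 = (3.2 − 1.3)/2 = 0.95 m; q_1 = 0.263 × 0.62 × 0.95 = 0.1549 m³/s
w_2 = (14.1 − 1.3)/2 = 6.4 m; q_2 = 0.239 × 1.09 × 6.4 = 1.667 m³/s
w_3 = (22.8 − 3.2)/2 = 9.8 m; q_3 = 0.270 × 1.78 × 9.8 = 4.710 m³/s
w_4 = (25.1 − 14.1)/2 = 5.5 m; q_4 = 0.213 × 0.78 × 5.5 = 0.9138 m³/s
w_5 = (25.1 − 22.8)/2 = 1.15 m; q_5 = 0.119 × 0.41 × 1.15 = 0.05611 m³/s
Q = Σ qᵢ = 7.502 m³/s

7.50 m³/s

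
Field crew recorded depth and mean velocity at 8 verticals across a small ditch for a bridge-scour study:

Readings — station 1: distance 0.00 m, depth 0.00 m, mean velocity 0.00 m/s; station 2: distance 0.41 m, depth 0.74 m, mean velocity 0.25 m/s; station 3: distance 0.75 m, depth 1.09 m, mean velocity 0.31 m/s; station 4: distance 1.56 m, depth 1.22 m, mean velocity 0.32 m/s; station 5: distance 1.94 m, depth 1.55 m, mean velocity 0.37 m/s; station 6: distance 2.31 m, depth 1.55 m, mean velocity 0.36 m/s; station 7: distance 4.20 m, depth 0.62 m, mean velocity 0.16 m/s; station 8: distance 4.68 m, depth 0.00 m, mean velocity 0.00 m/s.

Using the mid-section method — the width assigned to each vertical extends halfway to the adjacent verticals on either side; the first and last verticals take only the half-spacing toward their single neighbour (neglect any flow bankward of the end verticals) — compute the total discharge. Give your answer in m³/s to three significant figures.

1.46 m³/s

w_2 = (0.75 − 0.00)/2 = 0.375 m; q_2 = 0.25 × 0.74 × 0.375 = 0.06938 m³/s
w_3 = (1.56 − 0.41)/2 = 0.575 m; q_3 = 0.31 × 1.09 × 0.575 = 0.1943 m³/s
w_4 = (1.94 − 0.75)/2 = 0.595 m; q_4 = 0.32 × 1.22 × 0.595 = 0.2323 m³/s
w_5 = (2.31 − 1.56)/2 = 0.375 m; q_5 = 0.37 × 1.55 × 0.375 = 0.2151 m³/s
w_6 = (4.20 − 1.94)/2 = 1.13 m; q_6 = 0.36 × 1.55 × 1.13 = 0.6305 m³/s
w_7 = (4.68 − 2.31)/2 = 1.185 m; q_7 = 0.16 × 0.62 × 1.185 = 0.1176 m³/s
Stations 1, 8 contribute zero (depth or velocity is 0).
Q = Σ qᵢ = 1.459 m³/s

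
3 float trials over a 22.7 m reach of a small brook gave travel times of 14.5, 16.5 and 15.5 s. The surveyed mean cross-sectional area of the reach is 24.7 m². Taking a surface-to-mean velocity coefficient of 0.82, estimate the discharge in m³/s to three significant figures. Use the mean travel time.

t̄ = (14.5 + 16.5 + 15.5) / 3 = 15.5 s
v_surface = L / t̄ = 22.7 / 15.5 = 1.465 m/s
v_mean = 0.82 × 1.465 = 1.201 m/s
Q = A × v_mean = 24.7 × 1.201 = 29.66 m³/s

29.7 m³/s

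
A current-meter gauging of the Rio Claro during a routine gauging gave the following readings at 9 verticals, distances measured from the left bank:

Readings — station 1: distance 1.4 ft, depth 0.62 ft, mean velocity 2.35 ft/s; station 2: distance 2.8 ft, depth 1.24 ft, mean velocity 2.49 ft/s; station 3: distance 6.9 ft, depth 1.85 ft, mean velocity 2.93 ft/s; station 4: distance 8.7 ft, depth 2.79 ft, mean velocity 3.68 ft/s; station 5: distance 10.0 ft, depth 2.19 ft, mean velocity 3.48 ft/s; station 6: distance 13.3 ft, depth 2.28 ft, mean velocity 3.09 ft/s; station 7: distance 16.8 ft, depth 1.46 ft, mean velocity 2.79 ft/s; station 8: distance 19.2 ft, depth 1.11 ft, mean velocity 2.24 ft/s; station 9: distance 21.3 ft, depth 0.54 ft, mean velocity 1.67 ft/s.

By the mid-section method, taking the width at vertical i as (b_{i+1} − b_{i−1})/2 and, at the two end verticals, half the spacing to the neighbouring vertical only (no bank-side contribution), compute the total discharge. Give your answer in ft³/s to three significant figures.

w_1 = (2.8 − 1.4)/2 = 0.7 ft; q_1 = 2.35 × 0.62 × 0.7 = 1.020 ft³/s
w_2 = (6.9 − 1.4)/2 = 2.75 ft; q_2 = 2.49 × 1.24 × 2.75 = 8.491 ft³/s
w_3 = (8.7 − 2.8)/2 = 2.95 ft; q_3 = 2.93 × 1.85 × 2.95 = 15.99 ft³/s
w_4 = (10.0 − 6.9)/2 = 1.55 ft; q_4 = 3.68 × 2.79 × 1.55 = 15.91 ft³/s
w_5 = (13.3 − 8.7)/2 = 2.3 ft; q_5 = 3.48 × 2.19 × 2.3 = 17.53 ft³/s
w_6 = (16.8 − 10.0)/2 = 3.4 ft; q_6 = 3.09 × 2.28 × 3.4 = 23.95 ft³/s
w_7 = (19.2 − 13.3)/2 = 2.95 ft; q_7 = 2.79 × 1.46 × 2.95 = 12.02 ft³/s
w_8 = (21.3 − 16.8)/2 = 2.25 ft; q_8 = 2.24 × 1.11 × 2.25 = 5.594 ft³/s
w_9 = (21.3 − 19.2)/2 = 1.05 ft; q_9 = 1.67 × 0.54 × 1.05 = 0.9469 ft³/s
Q = Σ qᵢ = 101.5 ft³/s

101 ft³/s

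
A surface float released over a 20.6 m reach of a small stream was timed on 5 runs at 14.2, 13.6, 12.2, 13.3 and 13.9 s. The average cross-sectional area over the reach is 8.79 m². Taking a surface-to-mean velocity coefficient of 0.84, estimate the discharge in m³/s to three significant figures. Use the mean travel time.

t̄ = (14.2 + 13.6 + 12.2 + 13.3 + 13.9) / 5 = 13.44 s
v_surface = L / t̄ = 20.6 / 13.44 = 1.533 m/s
v_mean = 0.84 × 1.533 = 1.288 m/s
Q = A × v_mean = 8.79 × 1.288 = 11.32 m³/s

11.3 m³/s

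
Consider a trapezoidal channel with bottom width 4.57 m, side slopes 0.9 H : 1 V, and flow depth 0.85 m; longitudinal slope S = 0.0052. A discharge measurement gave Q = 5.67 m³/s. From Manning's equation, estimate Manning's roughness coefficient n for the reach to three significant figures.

0.0438

A = (b + z·y)·y = (4.57 + 0.9×0.85)×0.85 = 4.535 m²
P = b + 2y√(1+z²) = 4.57 + 2×0.85×√(1+0.9²) = 6.857 m
R = A/P = 4.535/6.857 = 0.6613 m
n = (1/Q)·A·R^(2/3)·S^(1/2) = (1/5.67) × 4.535 × 0.7591 × 0.07211 = 0.04378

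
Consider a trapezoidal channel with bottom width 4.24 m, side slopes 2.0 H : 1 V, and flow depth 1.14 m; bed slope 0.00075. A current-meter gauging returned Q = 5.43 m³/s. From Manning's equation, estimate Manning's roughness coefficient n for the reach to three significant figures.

A = (b + z·y)·y = (4.24 + 2.0×1.14)×1.14 = 7.433 m²
P = b + 2y√(1+z²) = 4.24 + 2×1.14×√(1+2.0²) = 9.338 m
R = A/P = 7.433/9.338 = 0.7960 m
n = (1/Q)·A·R^(2/3)·S^(1/2) = (1/5.43) × 7.433 × 0.8589 × 0.02739 = 0.03220

0.0322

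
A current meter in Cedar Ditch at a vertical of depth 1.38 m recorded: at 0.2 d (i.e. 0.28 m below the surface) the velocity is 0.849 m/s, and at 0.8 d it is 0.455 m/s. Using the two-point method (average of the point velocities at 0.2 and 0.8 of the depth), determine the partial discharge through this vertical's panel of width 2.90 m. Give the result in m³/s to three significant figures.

v̄ = (0.849 + 0.455) / 2 = 0.6520 m/s
q = v̄ × d × w = 0.6520 × 1.38 × 2.90 = 2.609 m³/s

2.61 m³/s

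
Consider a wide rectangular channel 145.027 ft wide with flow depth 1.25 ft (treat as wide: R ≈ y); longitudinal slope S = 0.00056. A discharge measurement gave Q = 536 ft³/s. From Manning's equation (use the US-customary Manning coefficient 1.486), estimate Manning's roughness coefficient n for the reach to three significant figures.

A = b·y = 145.027 × 1.25 = 181.3 ft²
Wide channel: R ≈ y = 1.25 ft
n = (1.486/Q)·A·R^(2/3)·S^(1/2) = (1.486/536) × 181.3 × 1.160 × 0.02366 = 0.01380

0.0138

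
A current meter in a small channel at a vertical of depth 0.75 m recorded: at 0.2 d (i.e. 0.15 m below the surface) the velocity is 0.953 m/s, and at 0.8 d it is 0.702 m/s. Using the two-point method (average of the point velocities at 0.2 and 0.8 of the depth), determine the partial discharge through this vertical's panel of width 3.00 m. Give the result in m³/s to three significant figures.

1.86 m³/s

v̄ = (0.953 + 0.702) / 2 = 0.8275 m/s
q = v̄ × d × w = 0.8275 × 0.75 × 3.00 = 1.862 m³/s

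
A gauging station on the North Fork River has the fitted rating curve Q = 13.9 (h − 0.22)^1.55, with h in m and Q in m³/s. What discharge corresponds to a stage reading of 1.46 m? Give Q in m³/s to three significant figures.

Q = 13.9 × (1.46 − 0.22)^1.55 = 13.9 × 1.24^1.55 = 19.40 m³/s

19.4 m³/s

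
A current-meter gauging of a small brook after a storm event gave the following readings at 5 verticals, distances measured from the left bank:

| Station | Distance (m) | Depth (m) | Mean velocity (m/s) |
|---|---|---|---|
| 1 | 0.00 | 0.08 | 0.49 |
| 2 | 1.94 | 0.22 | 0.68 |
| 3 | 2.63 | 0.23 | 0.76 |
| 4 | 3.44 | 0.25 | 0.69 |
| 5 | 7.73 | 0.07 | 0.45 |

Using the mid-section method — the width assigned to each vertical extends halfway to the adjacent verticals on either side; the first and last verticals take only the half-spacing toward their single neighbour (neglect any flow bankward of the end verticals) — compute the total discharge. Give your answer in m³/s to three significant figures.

w_1 = (1.94 − 0.00)/2 = 0.97 m; q_1 = 0.49 × 0.08 × 0.97 = 0.03802 m³/s
w_2 = (2.63 − 0.00)/2 = 1.315 m; q_2 = 0.68 × 0.22 × 1.315 = 0.1967 m³/s
w_3 = (3.44 − 1.94)/2 = 0.75 m; q_3 = 0.76 × 0.23 × 0.75 = 0.1311 m³/s
w_4 = (7.73 − 2.63)/2 = 2.55 m; q_4 = 0.69 × 0.25 × 2.55 = 0.4399 m³/s
w_5 = (7.73 − 3.44)/2 = 2.145 m; q_5 = 0.45 × 0.07 × 2.145 = 0.06757 m³/s
Q = Σ qᵢ = 0.8733 m³/s

0.873 m³/s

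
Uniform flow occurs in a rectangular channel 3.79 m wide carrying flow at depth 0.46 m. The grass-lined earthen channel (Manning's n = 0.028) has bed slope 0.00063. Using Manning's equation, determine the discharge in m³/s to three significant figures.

0.806 m³/s

A = b·y = 3.79 × 0.46 = 1.743 m²
P = b + 2y = 3.79 + 2×0.46 = 4.710 m
R = A/P = 1.743/4.710 = 0.3701 m
Q = (1/n)·A·R^(2/3)·S^(1/2) = (1/0.028) × 1.743 × 0.3701^(2/3) × 0.00063^(1/2) = 0.8057 m³/s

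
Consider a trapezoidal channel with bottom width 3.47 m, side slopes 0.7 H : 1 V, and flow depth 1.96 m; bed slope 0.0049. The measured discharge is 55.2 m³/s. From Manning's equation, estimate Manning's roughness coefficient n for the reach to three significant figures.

0.0132

A = (b + z·y)·y = (3.47 + 0.7×1.96)×1.96 = 9.490 m²
P = b + 2y√(1+z²) = 3.47 + 2×1.96×√(1+0.7²) = 8.255 m
R = A/P = 9.490/8.255 = 1.150 m
n = (1/Q)·A·R^(2/3)·S^(1/2) = (1/55.2) × 9.490 × 1.097 × 0.07000 = 0.01321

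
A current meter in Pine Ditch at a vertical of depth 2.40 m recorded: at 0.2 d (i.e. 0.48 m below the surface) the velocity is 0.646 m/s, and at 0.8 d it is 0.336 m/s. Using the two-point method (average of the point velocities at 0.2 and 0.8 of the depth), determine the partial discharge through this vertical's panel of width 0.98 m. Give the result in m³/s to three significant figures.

v̄ = (0.646 + 0.336) / 2 = 0.4910 m/s
q = v̄ × d × w = 0.4910 × 2.40 × 0.98 = 1.155 m³/s

1.15 m³/s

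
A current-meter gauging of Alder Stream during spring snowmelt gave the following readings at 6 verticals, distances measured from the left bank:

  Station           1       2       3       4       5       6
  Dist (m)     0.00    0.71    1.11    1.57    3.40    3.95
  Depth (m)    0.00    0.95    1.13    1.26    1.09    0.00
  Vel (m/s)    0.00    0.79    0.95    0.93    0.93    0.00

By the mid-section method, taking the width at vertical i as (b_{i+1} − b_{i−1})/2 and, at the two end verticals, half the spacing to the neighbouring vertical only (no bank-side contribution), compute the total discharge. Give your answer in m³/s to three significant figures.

3.43 m³/s

w_2 = (1.11 − 0.00)/2 = 0.555 m; q_2 = 0.79 × 0.95 × 0.555 = 0.4165 m³/s
w_3 = (1.57 − 0.71)/2 = 0.43 m; q_3 = 0.95 × 1.13 × 0.43 = 0.4616 m³/s
w_4 = (3.40 − 1.11)/2 = 1.145 m; q_4 = 0.93 × 1.26 × 1.145 = 1.342 m³/s
w_5 = (3.95 − 1.57)/2 = 1.19 m; q_5 = 0.93 × 1.09 × 1.19 = 1.206 m³/s
Stations 1, 6 contribute zero (depth or velocity is 0).
Q = Σ qᵢ = 3.426 m³/s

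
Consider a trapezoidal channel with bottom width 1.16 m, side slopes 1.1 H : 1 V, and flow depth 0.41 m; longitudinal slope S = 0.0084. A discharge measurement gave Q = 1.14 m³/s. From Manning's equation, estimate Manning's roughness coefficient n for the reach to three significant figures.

0.0226

A = (b + z·y)·y = (1.16 + 1.1×0.41)×0.41 = 0.6605 m²
P = b + 2y√(1+z²) = 1.16 + 2×0.41×√(1+1.1²) = 2.379 m
R = A/P = 0.6605/2.379 = 0.2776 m
n = (1/Q)·A·R^(2/3)·S^(1/2) = (1/1.14) × 0.6605 × 0.4256 × 0.09165 = 0.02260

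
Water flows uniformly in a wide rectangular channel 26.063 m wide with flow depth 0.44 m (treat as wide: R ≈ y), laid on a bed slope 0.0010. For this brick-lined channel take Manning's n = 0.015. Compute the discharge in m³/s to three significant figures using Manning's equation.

14.0 m³/s

A = b·y = 26.063 × 0.44 = 11.47 m²
Wide channel: R ≈ y = 0.44 m
Q = (1/n)·A·R^(2/3)·S^(1/2) = (1/0.015) × 11.47 × 0.4400^(2/3) × 0.0010^(1/2) = 13.99 m³/s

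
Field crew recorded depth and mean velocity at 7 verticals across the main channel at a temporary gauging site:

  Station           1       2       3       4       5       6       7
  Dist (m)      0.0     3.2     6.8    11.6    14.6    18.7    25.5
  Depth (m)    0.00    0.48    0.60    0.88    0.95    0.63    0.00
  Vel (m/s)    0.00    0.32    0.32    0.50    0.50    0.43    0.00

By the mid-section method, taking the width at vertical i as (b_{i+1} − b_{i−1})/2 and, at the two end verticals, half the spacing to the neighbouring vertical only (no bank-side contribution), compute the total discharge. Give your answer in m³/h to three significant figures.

w_2 = (6.8 − 0.0)/2 = 3.4 m; q_2 = 0.32 × 0.48 × 3.4 = 0.5222 m³/s
w_3 = (11.6 − 3.2)/2 = 4.2 m; q_3 = 0.32 × 0.60 × 4.2 = 0.8064 m³/s
w_4 = (14.6 − 6.8)/2 = 3.9 m; q_4 = 0.50 × 0.88 × 3.9 = 1.716 m³/s
w_5 = (18.7 − 11.6)/2 = 3.55 m; q_5 = 0.50 × 0.95 × 3.55 = 1.686 m³/s
w_6 = (25.5 − 14.6)/2 = 5.45 m; q_6 = 0.43 × 0.63 × 5.45 = 1.476 m³/s
Stations 1, 7 contribute zero (depth or velocity is 0).
Q = Σ qᵢ = 6.207 m³/s
= 6.207 × 3600 = 22350 m³/h

22300 m³/h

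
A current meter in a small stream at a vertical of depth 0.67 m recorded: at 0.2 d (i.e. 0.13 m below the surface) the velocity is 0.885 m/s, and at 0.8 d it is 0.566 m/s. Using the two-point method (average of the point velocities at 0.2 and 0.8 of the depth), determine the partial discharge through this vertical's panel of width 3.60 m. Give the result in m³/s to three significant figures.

1.75 m³/s

v̄ = (0.885 + 0.566) / 2 = 0.7255 m/s
q = v̄ × d × w = 0.7255 × 0.67 × 3.60 = 1.750 m³/s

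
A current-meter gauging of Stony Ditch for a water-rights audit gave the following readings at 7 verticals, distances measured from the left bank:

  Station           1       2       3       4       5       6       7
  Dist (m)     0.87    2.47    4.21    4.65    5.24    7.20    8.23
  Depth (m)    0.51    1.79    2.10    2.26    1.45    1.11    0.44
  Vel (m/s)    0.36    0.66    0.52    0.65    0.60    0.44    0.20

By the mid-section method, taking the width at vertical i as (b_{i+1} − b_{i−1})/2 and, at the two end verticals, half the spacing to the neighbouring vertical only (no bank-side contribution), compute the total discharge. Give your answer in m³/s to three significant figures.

w_1 = (2.47 − 0.87)/2 = 0.8 m; q_1 = 0.36 × 0.51 × 0.8 = 0.1469 m³/s
w_2 = (4.21 − 0.87)/2 = 1.67 m; q_2 = 0.66 × 1.79 × 1.67 = 1.973 m³/s
w_3 = (4.65 − 2.47)/2 = 1.09 m; q_3 = 0.52 × 2.10 × 1.09 = 1.190 m³/s
w_4 = (5.24 − 4.21)/2 = 0.515 m; q_4 = 0.65 × 2.26 × 0.515 = 0.7565 m³/s
w_5 = (7.20 − 4.65)/2 = 1.275 m; q_5 = 0.60 × 1.45 × 1.275 = 1.109 m³/s
w_6 = (8.23 − 5.24)/2 = 1.495 m; q_6 = 0.44 × 1.11 × 1.495 = 0.7302 m³/s
w_7 = (8.23 − 7.20)/2 = 0.515 m; q_7 = 0.20 × 0.44 × 0.515 = 0.04532 m³/s
Q = Σ qᵢ = 5.951 m³/s

5.95 m³/s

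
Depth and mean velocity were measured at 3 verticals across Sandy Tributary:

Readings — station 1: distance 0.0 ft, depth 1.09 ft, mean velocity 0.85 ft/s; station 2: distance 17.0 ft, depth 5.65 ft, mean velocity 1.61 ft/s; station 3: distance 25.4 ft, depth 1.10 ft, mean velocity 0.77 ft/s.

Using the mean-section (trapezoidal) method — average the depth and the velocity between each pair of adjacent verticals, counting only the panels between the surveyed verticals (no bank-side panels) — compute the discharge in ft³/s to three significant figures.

104 ft³/s

Panel 1-2: Δb = 17 ft, d̄ = (1.09+5.65)/2 = 3.37, v̄ = (0.85+1.61)/2 = 1.23 → q = 17×3.37×1.23 = 70.47 ft³/s
Panel 2-3: Δb = 8.4 ft, d̄ = (5.65+1.10)/2 = 3.375, v̄ = (1.61+0.77)/2 = 1.19 → q = 8.4×3.375×1.19 = 33.74 ft³/s
Q = Σ q = 104.2 ft³/s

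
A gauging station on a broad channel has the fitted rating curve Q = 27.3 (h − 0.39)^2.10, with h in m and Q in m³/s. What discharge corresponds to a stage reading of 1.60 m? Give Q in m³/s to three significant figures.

Q = 27.3 × (1.60 − 0.39)^2.10 = 27.3 × 1.21^2.10 = 40.74 m³/s

40.7 m³/s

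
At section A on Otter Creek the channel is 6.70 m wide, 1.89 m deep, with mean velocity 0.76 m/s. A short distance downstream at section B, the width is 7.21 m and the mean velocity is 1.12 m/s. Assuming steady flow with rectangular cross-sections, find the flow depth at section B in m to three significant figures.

Q = A₁V₁ = (6.70×1.89) × 0.76 = 9.624 m³/s
d₂ = Q/(b₂ V₂) = 9.624/(7.21×1.12) = 1.192 m

1.19 m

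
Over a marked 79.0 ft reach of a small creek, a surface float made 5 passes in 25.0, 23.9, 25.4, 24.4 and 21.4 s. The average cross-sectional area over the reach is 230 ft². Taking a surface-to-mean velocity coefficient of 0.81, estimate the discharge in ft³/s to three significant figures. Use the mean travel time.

613 ft³/s

t̄ = (25.0 + 23.9 + 25.4 + 24.4 + 21.4) / 5 = 24.02 s
v_surface = L / t̄ = 79.0 / 24.02 = 3.289 ft/s
v_mean = 0.81 × 3.289 = 2.664 ft/s
Q = A × v_mean = 230 × 2.664 = 612.7 ft³/s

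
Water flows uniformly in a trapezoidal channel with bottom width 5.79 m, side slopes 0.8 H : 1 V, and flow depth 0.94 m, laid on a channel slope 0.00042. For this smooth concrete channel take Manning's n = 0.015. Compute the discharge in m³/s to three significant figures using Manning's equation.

A = (b + z·y)·y = (5.79 + 0.8×0.94)×0.94 = 6.149 m²
P = b + 2y√(1+z²) = 5.79 + 2×0.94×√(1+0.8²) = 8.198 m
R = A/P = 6.149/8.198 = 0.7502 m
Q = (1/n)·A·R^(2/3)·S^(1/2) = (1/0.015) × 6.149 × 0.7502^(2/3) × 0.00042^(1/2) = 6.937 m³/s

6.94 m³/s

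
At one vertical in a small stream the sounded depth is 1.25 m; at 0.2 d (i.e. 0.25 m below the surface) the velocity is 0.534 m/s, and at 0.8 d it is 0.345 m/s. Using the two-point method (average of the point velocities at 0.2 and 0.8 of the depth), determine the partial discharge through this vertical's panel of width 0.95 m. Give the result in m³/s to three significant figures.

0.522 m³/s

v̄ = (0.534 + 0.345) / 2 = 0.4395 m/s
q = v̄ × d × w = 0.4395 × 1.25 × 0.95 = 0.5219 m³/s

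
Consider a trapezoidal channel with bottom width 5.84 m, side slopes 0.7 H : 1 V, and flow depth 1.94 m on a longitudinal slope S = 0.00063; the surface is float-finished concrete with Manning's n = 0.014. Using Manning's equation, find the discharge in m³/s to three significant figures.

A = (b + z·y)·y = (5.84 + 0.7×1.94)×1.94 = 13.96 m²
P = b + 2y√(1+z²) = 5.84 + 2×1.94×√(1+0.7²) = 10.58 m
R = A/P = 13.96/10.58 = 1.320 m
Q = (1/n)·A·R^(2/3)·S^(1/2) = (1/0.014) × 13.96 × 1.320^(2/3) × 0.00063^(1/2) = 30.13 m³/s

30.1 m³/s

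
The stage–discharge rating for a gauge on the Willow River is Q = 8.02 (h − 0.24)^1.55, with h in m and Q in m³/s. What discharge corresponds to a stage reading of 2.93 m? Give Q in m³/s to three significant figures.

37.2 m³/s

Q = 8.02 × (2.93 − 0.24)^1.55 = 8.02 × 2.69^1.55 = 37.18 m³/s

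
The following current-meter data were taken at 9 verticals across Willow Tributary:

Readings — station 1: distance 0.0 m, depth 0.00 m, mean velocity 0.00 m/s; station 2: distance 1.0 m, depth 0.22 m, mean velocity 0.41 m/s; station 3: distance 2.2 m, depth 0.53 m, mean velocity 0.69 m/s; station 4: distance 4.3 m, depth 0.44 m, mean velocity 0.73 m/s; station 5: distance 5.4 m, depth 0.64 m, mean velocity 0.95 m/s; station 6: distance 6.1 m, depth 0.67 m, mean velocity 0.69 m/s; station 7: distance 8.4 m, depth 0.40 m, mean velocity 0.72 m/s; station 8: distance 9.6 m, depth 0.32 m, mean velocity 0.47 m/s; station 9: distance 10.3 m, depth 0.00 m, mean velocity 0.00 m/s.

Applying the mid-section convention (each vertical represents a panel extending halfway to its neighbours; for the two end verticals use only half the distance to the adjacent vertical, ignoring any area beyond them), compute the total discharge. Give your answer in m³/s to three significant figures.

3.10 m³/s

w_2 = (2.2 − 0.0)/2 = 1.1 m; q_2 = 0.41 × 0.22 × 1.1 = 0.09922 m³/s
w_3 = (4.3 − 1.0)/2 = 1.65 m; q_3 = 0.69 × 0.53 × 1.65 = 0.6034 m³/s
w_4 = (5.4 − 2.2)/2 = 1.6 m; q_4 = 0.73 × 0.44 × 1.6 = 0.5139 m³/s
w_5 = (6.1 − 4.3)/2 = 0.9 m; q_5 = 0.95 × 0.64 × 0.9 = 0.5472 m³/s
w_6 = (8.4 − 5.4)/2 = 1.5 m; q_6 = 0.69 × 0.67 × 1.5 = 0.6935 m³/s
w_7 = (9.6 − 6.1)/2 = 1.75 m; q_7 = 0.72 × 0.40 × 1.75 = 0.5040 m³/s
w_8 = (10.3 − 8.4)/2 = 0.95 m; q_8 = 0.47 × 0.32 × 0.95 = 0.1429 m³/s
Stations 1, 9 contribute zero (depth or velocity is 0).
Q = Σ qᵢ = 3.104 m³/s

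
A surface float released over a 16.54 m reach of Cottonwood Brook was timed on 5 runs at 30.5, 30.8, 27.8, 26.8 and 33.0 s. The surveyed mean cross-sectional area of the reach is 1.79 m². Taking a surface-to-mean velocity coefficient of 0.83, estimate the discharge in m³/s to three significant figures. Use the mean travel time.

t̄ = (30.5 + 30.8 + 27.8 + 26.8 + 33.0) / 5 = 29.78 s
v_surface = L / t̄ = 16.54 / 29.78 = 0.5554 m/s
v_mean = 0.83 × 0.5554 = 0.4610 m/s
Q = A × v_mean = 1.79 × 0.4610 = 0.8252 m³/s

0.825 m³/s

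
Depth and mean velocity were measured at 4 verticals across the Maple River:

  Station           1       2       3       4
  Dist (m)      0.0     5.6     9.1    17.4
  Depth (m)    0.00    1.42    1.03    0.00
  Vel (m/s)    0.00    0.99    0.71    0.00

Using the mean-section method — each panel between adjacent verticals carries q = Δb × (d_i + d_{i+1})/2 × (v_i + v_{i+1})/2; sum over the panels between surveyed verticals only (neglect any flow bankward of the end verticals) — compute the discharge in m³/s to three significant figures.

Panel 1-2: Δb = 5.6 m, d̄ = (0.00+1.42)/2 = 0.71, v̄ = (0.00+0.99)/2 = 0.495 → q = 5.6×0.71×0.495 = 1.968 m³/s
Panel 2-3: Δb = 3.5 m, d̄ = (1.42+1.03)/2 = 1.225, v̄ = (0.99+0.71)/2 = 0.85 → q = 3.5×1.225×0.85 = 3.644 m³/s
Panel 3-4: Δb = 8.3 m, d̄ = (1.03+0.00)/2 = 0.515, v̄ = (0.71+0.00)/2 = 0.355 → q = 8.3×0.515×0.355 = 1.517 m³/s
Q = Σ q = 7.130 m³/s

7.13 m³/s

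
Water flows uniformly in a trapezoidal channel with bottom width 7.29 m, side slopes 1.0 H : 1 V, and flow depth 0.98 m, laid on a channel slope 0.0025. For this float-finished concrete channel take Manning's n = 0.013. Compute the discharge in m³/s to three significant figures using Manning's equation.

27.0 m³/s

A = (b + z·y)·y = (7.29 + 1.0×0.98)×0.98 = 8.105 m²
P = b + 2y√(1+z²) = 7.29 + 2×0.98×√(1+1.0²) = 10.06 m
R = A/P = 8.105/10.06 = 0.8055 m
Q = (1/n)·A·R^(2/3)·S^(1/2) = (1/0.013) × 8.105 × 0.8055^(2/3) × 0.0025^(1/2) = 26.99 m³/s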